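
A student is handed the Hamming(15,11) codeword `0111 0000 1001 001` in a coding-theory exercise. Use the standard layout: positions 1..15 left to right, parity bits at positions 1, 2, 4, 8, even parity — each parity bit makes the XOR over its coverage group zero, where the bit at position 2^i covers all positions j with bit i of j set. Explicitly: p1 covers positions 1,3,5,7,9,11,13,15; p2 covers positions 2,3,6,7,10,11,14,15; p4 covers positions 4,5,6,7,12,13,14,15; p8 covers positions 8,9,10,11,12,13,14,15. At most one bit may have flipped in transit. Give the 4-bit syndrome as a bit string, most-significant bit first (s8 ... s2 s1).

1111

s1: b1⊕b3⊕b5⊕b7⊕b9⊕b11⊕b13⊕b15 = 0⊕1⊕0⊕0⊕1⊕0⊕0⊕1 = 1
s2: b2⊕b3⊕b6⊕b7⊕b10⊕b11⊕b14⊕b15 = 1⊕1⊕0⊕0⊕0⊕0⊕0⊕1 = 1
s4: b4⊕b5⊕b6⊕b7⊕b12⊕b13⊕b14⊕b15 = 1⊕0⊕0⊕0⊕1⊕0⊕0⊕1 = 1
s8: b8⊕b9⊕b10⊕b11⊕b12⊕b13⊕b14⊕b15 = 0⊕1⊕0⊕0⊕1⊕0⊕0⊕1 = 1
Syndrome (s8...s1) = 1111 → position 15.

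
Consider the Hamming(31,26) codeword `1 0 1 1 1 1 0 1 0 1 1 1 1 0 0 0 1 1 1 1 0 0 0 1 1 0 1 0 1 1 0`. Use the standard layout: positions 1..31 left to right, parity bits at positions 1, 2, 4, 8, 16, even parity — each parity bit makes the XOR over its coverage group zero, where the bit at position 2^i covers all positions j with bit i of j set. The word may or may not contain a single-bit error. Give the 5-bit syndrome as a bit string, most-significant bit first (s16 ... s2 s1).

s1: b1⊕b3⊕b5⊕b7⊕b9⊕b11⊕b13⊕b15⊕b17⊕b19⊕b21⊕b23⊕b25⊕b27⊕b29⊕b31 = 1⊕1⊕1⊕0⊕0⊕1⊕1⊕0⊕1⊕1⊕0⊕0⊕1⊕1⊕1⊕0 = 0
s2: b2⊕b3⊕b6⊕b7⊕b10⊕b11⊕b14⊕b15⊕b18⊕b19⊕b22⊕b23⊕b26⊕b27⊕b30⊕b31 = 0⊕1⊕1⊕0⊕1⊕1⊕0⊕0⊕1⊕1⊕0⊕0⊕0⊕1⊕1⊕0 = 0
s4: b4⊕b5⊕b6⊕b7⊕b12⊕b13⊕b14⊕b15⊕b20⊕b21⊕b22⊕b23⊕b28⊕b29⊕b30⊕b31 = 1⊕1⊕1⊕0⊕1⊕1⊕0⊕0⊕1⊕0⊕0⊕0⊕0⊕1⊕1⊕0 = 0
s8: b8⊕b9⊕b10⊕b11⊕b12⊕b13⊕b14⊕b15⊕b24⊕b25⊕b26⊕b27⊕b28⊕b29⊕b30⊕b31 = 1⊕0⊕1⊕1⊕1⊕1⊕0⊕0⊕1⊕1⊕0⊕1⊕0⊕1⊕1⊕0 = 0
s16: b16⊕b17⊕b18⊕b19⊕b20⊕b21⊕b22⊕b23⊕b24⊕b25⊕b26⊕b27⊕b28⊕b29⊕b30⊕b31 = 0⊕1⊕1⊕1⊕1⊕0⊕0⊕0⊕1⊕1⊕0⊕1⊕0⊕1⊕1⊕0 = 1
Syndrome (s16...s1) = 10000 → position 16.

10000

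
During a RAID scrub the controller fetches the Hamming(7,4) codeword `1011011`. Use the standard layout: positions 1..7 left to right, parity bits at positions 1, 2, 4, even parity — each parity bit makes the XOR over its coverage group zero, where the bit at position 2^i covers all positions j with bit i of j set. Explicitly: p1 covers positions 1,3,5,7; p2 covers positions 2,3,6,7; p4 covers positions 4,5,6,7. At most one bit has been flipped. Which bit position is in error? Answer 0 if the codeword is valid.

7

s1: b1⊕b3⊕b5⊕b7 = 1⊕1⊕0⊕1 = 1
s2: b2⊕b3⊕b6⊕b7 = 0⊕1⊕1⊕1 = 1
s4: b4⊕b5⊕b6⊕b7 = 1⊕0⊕1⊕1 = 1
Syndrome (s4...s1) = 111 → position 7.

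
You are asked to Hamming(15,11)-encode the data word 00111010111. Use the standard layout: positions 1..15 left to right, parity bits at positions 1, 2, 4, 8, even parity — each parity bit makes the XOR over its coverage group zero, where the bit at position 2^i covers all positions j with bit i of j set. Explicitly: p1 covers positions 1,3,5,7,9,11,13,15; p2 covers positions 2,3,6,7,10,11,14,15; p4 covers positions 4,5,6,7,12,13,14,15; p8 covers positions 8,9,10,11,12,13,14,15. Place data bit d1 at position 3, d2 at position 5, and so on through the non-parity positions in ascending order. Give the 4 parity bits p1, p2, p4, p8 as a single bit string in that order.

1111

Place data bits at non-power-of-two positions: b3=0, b5=0, b6=1, b7=1, b9=1, b10=0, b11=1, b12=0, b13=1, b14=1, b15=1.
p1 = XOR of data positions {3,5,7,9,11,13,15} = 0⊕0⊕1⊕1⊕1⊕1⊕1 = 1
p2 = XOR of data positions {3,6,7,10,11,14,15} = 0⊕1⊕1⊕0⊕1⊕1⊕1 = 1
p4 = XOR of data positions {5,6,7,12,13,14,15} = 0⊕1⊕1⊕0⊕1⊕1⊕1 = 1
p8 = XOR of data positions {9,10,11,12,13,14,15} = 1⊕0⊕1⊕0⊕1⊕1⊕1 = 1
Parity bits p1,p2,p4,p8 = 1111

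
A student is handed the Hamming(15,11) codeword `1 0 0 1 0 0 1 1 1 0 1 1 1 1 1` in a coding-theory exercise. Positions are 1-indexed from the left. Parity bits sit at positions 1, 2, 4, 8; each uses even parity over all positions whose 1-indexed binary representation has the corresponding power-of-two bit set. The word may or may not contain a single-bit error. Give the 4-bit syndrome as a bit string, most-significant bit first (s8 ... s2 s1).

s1: b1⊕b3⊕b5⊕b7⊕b9⊕b11⊕b13⊕b15 = 1⊕0⊕0⊕1⊕1⊕1⊕1⊕1 = 0
s2: b2⊕b3⊕b6⊕b7⊕b10⊕b11⊕b14⊕b15 = 0⊕0⊕0⊕1⊕0⊕1⊕1⊕1 = 0
s4: b4⊕b5⊕b6⊕b7⊕b12⊕b13⊕b14⊕b15 = 1⊕0⊕0⊕1⊕1⊕1⊕1⊕1 = 0
s8: b8⊕b9⊕b10⊕b11⊕b12⊕b13⊕b14⊕b15 = 1⊕1⊕0⊕1⊕1⊕1⊕1⊕1 = 1
Syndrome (s8...s1) = 1000 → position 8.

1000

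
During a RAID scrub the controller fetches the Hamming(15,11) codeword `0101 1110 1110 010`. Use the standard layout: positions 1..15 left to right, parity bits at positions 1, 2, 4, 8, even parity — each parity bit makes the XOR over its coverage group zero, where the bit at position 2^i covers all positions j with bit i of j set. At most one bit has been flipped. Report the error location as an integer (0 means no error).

s1: b1⊕b3⊕b5⊕b7⊕b9⊕b11⊕b13⊕b15 = 0⊕0⊕1⊕1⊕1⊕1⊕0⊕0 = 0
s2: b2⊕b3⊕b6⊕b7⊕b10⊕b11⊕b14⊕b15 = 1⊕0⊕1⊕1⊕1⊕1⊕1⊕0 = 0
s4: b4⊕b5⊕b6⊕b7⊕b12⊕b13⊕b14⊕b15 = 1⊕1⊕1⊕1⊕0⊕0⊕1⊕0 = 1
s8: b8⊕b9⊕b10⊕b11⊕b12⊕b13⊕b14⊕b15 = 0⊕1⊕1⊕1⊕0⊕0⊕1⊕0 = 0
Syndrome (s8...s1) = 0100 → position 4.

4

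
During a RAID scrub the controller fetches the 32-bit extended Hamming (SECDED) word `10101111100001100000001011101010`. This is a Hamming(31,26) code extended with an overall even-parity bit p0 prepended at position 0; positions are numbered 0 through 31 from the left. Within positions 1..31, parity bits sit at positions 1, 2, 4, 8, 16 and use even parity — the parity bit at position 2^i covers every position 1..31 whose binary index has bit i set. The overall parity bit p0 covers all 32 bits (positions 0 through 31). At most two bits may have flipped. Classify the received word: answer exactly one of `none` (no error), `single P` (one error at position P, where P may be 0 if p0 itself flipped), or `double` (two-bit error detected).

single 6

s1: b1⊕b3⊕b5⊕b7⊕b9⊕b11⊕b13⊕b15⊕b17⊕b19⊕b21⊕b23⊕b25⊕b27⊕b29⊕b31 = 0⊕0⊕1⊕1⊕0⊕0⊕1⊕0⊕0⊕0⊕0⊕0⊕1⊕0⊕0⊕0 = 0
s2: b2⊕b3⊕b6⊕b7⊕b10⊕b11⊕b14⊕b15⊕b18⊕b19⊕b22⊕b23⊕b26⊕b27⊕b30⊕b31 = 1⊕0⊕1⊕1⊕0⊕0⊕1⊕0⊕0⊕0⊕1⊕0⊕1⊕0⊕1⊕0 = 1
s4: b4⊕b5⊕b6⊕b7⊕b12⊕b13⊕b14⊕b15⊕b20⊕b21⊕b22⊕b23⊕b28⊕b29⊕b30⊕b31 = 1⊕1⊕1⊕1⊕0⊕1⊕1⊕0⊕0⊕0⊕1⊕0⊕1⊕0⊕1⊕0 = 1
s8: b8⊕b9⊕b10⊕b11⊕b12⊕b13⊕b14⊕b15⊕b24⊕b25⊕b26⊕b27⊕b28⊕b29⊕b30⊕b31 = 1⊕0⊕0⊕0⊕0⊕1⊕1⊕0⊕1⊕1⊕1⊕0⊕1⊕0⊕1⊕0 = 0
s16: b16⊕b17⊕b18⊕b19⊕b20⊕b21⊕b22⊕b23⊕b24⊕b25⊕b26⊕b27⊕b28⊕b29⊕b30⊕b31 = 0⊕0⊕0⊕0⊕0⊕0⊕1⊕0⊕1⊕1⊕1⊕0⊕1⊕0⊕1⊕0 = 0
Syndrome (s16...s1) = 00110 → position 6.
Overall parity (XOR of all 32 bits, including p0): 1⊕0⊕1⊕0⊕1⊕1⊕1⊕1⊕1⊕0⊕0⊕0⊕0⊕1⊕1⊕0⊕0⊕0⊕0⊕0⊕0⊕0⊕1⊕0⊕1⊕1⊕1⊕0⊕1⊕0⊕1⊕0 = 1
Overall=1, syndrome position=6 → single-bit error at position 6.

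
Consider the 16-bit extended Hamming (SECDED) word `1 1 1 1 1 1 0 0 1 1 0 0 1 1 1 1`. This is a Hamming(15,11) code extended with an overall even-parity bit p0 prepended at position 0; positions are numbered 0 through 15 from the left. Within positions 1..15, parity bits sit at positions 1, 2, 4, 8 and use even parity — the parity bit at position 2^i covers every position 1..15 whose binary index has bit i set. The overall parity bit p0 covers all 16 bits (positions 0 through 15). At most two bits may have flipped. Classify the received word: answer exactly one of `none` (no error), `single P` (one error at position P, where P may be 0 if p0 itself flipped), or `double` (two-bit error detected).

s1: b1⊕b3⊕b5⊕b7⊕b9⊕b11⊕b13⊕b15 = 1⊕1⊕1⊕0⊕1⊕0⊕1⊕1 = 0
s2: b2⊕b3⊕b6⊕b7⊕b10⊕b11⊕b14⊕b15 = 1⊕1⊕0⊕0⊕0⊕0⊕1⊕1 = 0
s4: b4⊕b5⊕b6⊕b7⊕b12⊕b13⊕b14⊕b15 = 1⊕1⊕0⊕0⊕1⊕1⊕1⊕1 = 0
s8: b8⊕b9⊕b10⊕b11⊕b12⊕b13⊕b14⊕b15 = 1⊕1⊕0⊕0⊕1⊕1⊕1⊕1 = 0
Syndrome (s8...s1) = 0000 → position 0 (no error).
Overall parity (XOR of all 16 bits, including p0): 1⊕1⊕1⊕1⊕1⊕1⊕0⊕0⊕1⊕1⊕0⊕0⊕1⊕1⊕1⊕1 = 0
Overall=0, syndrome position=0 → no error.

none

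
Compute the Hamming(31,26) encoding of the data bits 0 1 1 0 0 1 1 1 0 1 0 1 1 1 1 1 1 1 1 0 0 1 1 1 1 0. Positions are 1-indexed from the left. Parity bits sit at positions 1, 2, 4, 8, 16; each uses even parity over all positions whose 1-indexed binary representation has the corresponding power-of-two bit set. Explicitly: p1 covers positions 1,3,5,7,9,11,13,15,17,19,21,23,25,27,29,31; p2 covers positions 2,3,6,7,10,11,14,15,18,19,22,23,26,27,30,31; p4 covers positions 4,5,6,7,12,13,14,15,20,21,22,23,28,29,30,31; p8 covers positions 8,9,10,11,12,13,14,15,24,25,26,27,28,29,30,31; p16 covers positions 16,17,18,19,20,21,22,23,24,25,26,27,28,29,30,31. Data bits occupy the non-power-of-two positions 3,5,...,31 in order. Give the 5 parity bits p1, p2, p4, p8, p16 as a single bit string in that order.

00110

Place data bits at non-power-of-two positions: b3=0, b5=1, b6=1, b7=0, b9=0, b10=1, b11=1, b12=1, b13=0, b14=1, b15=0, b17=1, b18=1, b19=1, b20=1, b21=1, b22=1, b23=1, b24=1, b25=0, b26=0, b27=1, b28=1, b29=1, b30=1, b31=0.
p1 = XOR of data positions {3,5,7,9,11,13,15,17,19,21,23,25,27,29,31} = 0⊕1⊕0⊕0⊕1⊕0⊕0⊕1⊕1⊕1⊕1⊕0⊕1⊕1⊕0 = 0
p2 = XOR of data positions {3,6,7,10,11,14,15,18,19,22,23,26,27,30,31} = 0⊕1⊕0⊕1⊕1⊕1⊕0⊕1⊕1⊕1⊕1⊕0⊕1⊕1⊕0 = 0
p4 = XOR of data positions {5,6,7,12,13,14,15,20,21,22,23,28,29,30,31} = 1⊕1⊕0⊕1⊕0⊕1⊕0⊕1⊕1⊕1⊕1⊕1⊕1⊕1⊕0 = 1
p8 = XOR of data positions {9,10,11,12,13,14,15,24,25,26,27,28,29,30,31} = 0⊕1⊕1⊕1⊕0⊕1⊕0⊕1⊕0⊕0⊕1⊕1⊕1⊕1⊕0 = 1
p16 = XOR of data positions {17,18,19,20,21,22,23,24,25,26,27,28,29,30,31} = 1⊕1⊕1⊕1⊕1⊕1⊕1⊕1⊕0⊕0⊕1⊕1⊕1⊕1⊕0 = 0
Parity bits p1,p2,p4,p8,p16 = 00110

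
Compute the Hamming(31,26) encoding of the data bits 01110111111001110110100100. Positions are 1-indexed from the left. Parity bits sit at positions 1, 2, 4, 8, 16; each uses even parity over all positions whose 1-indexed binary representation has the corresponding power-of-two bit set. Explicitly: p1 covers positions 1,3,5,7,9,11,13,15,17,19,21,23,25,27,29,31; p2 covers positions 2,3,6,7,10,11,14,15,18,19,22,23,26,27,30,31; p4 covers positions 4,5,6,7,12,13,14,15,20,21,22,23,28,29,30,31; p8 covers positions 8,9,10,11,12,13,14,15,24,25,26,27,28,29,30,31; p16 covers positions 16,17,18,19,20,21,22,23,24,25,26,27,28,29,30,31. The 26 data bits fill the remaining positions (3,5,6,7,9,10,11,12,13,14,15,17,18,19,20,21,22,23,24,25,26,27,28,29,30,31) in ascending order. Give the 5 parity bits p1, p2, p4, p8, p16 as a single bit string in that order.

Place data bits at non-power-of-two positions: b3=0, b5=1, b6=1, b7=1, b9=0, b10=1, b11=1, b12=1, b13=1, b14=1, b15=1, b17=0, b18=0, b19=1, b20=1, b21=1, b22=0, b23=1, b24=1, b25=0, b26=1, b27=0, b28=0, b29=1, b30=0, b31=0.
p1 = XOR of data positions {3,5,7,9,11,13,15,17,19,21,23,25,27,29,31} = 0⊕1⊕1⊕0⊕1⊕1⊕1⊕0⊕1⊕1⊕1⊕0⊕0⊕1⊕0 = 1
p2 = XOR of data positions {3,6,7,10,11,14,15,18,19,22,23,26,27,30,31} = 0⊕1⊕1⊕1⊕1⊕1⊕1⊕0⊕1⊕0⊕1⊕1⊕0⊕0⊕0 = 1
p4 = XOR of data positions {5,6,7,12,13,14,15,20,21,22,23,28,29,30,31} = 1⊕1⊕1⊕1⊕1⊕1⊕1⊕1⊕1⊕0⊕1⊕0⊕1⊕0⊕0 = 1
p8 = XOR of data positions {9,10,11,12,13,14,15,24,25,26,27,28,29,30,31} = 0⊕1⊕1⊕1⊕1⊕1⊕1⊕1⊕0⊕1⊕0⊕0⊕1⊕0⊕0 = 1
p16 = XOR of data positions {17,18,19,20,21,22,23,24,25,26,27,28,29,30,31} = 0⊕0⊕1⊕1⊕1⊕0⊕1⊕1⊕0⊕1⊕0⊕0⊕1⊕0⊕0 = 1
Parity bits p1,p2,p4,p8,p16 = 11111

11111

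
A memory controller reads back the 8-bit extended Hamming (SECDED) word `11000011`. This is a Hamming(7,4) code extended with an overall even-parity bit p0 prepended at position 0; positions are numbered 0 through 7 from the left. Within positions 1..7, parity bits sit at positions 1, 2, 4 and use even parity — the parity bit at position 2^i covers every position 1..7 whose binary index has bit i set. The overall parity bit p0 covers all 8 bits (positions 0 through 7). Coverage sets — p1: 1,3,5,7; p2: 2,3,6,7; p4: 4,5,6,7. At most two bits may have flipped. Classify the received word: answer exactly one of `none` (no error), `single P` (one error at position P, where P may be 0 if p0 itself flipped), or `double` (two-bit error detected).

s1: b1⊕b3⊕b5⊕b7 = 1⊕0⊕0⊕1 = 0
s2: b2⊕b3⊕b6⊕b7 = 0⊕0⊕1⊕1 = 0
s4: b4⊕b5⊕b6⊕b7 = 0⊕0⊕1⊕1 = 0
Syndrome (s4...s1) = 000 → position 0 (no error).
Overall parity (XOR of all 8 bits, including p0): 1⊕1⊕0⊕0⊕0⊕0⊕1⊕1 = 0
Overall=0, syndrome position=0 → no error.

none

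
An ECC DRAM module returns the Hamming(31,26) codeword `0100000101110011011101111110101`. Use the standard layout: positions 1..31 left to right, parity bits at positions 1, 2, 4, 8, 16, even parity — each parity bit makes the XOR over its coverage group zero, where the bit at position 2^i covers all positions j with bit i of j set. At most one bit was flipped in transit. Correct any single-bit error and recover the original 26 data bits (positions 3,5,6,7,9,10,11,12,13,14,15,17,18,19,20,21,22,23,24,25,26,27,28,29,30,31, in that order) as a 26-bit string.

s1: b1⊕b3⊕b5⊕b7⊕b9⊕b11⊕b13⊕b15⊕b17⊕b19⊕b21⊕b23⊕b25⊕b27⊕b29⊕b31 = 0⊕0⊕0⊕0⊕0⊕1⊕0⊕1⊕0⊕1⊕0⊕1⊕1⊕1⊕1⊕1 = 0
s2: b2⊕b3⊕b6⊕b7⊕b10⊕b11⊕b14⊕b15⊕b18⊕b19⊕b22⊕b23⊕b26⊕b27⊕b30⊕b31 = 1⊕0⊕0⊕0⊕1⊕1⊕0⊕1⊕1⊕1⊕1⊕1⊕1⊕1⊕0⊕1 = 1
s4: b4⊕b5⊕b6⊕b7⊕b12⊕b13⊕b14⊕b15⊕b20⊕b21⊕b22⊕b23⊕b28⊕b29⊕b30⊕b31 = 0⊕0⊕0⊕0⊕1⊕0⊕0⊕1⊕1⊕0⊕1⊕1⊕0⊕1⊕0⊕1 = 1
s8: b8⊕b9⊕b10⊕b11⊕b12⊕b13⊕b14⊕b15⊕b24⊕b25⊕b26⊕b27⊕b28⊕b29⊕b30⊕b31 = 1⊕0⊕1⊕1⊕1⊕0⊕0⊕1⊕1⊕1⊕1⊕1⊕0⊕1⊕0⊕1 = 1
s16: b16⊕b17⊕b18⊕b19⊕b20⊕b21⊕b22⊕b23⊕b24⊕b25⊕b26⊕b27⊕b28⊕b29⊕b30⊕b31 = 1⊕0⊕1⊕1⊕1⊕0⊕1⊕1⊕1⊕1⊕1⊕1⊕0⊕1⊕0⊕1 = 0
Syndrome (s16...s1) = 01110 → position 14.
Flip bit 14: corrected codeword = 0100000101110111011101111110101
Data bits at positions 3,5,6,7,9,10,11,12,13,14,15,17,18,19,20,21,22,23,24,25,26,27,28,29,30,31: 00000111011011101111110101

00000111011011101111110101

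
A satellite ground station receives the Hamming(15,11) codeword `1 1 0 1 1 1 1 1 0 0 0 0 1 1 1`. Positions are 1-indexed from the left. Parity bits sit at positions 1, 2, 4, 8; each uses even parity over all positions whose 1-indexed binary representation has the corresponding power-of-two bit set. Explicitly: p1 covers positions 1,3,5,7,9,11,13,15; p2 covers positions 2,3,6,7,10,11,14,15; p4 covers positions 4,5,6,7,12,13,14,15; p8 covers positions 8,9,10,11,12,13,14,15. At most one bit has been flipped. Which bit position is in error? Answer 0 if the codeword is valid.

s1: b1⊕b3⊕b5⊕b7⊕b9⊕b11⊕b13⊕b15 = 1⊕0⊕1⊕1⊕0⊕0⊕1⊕1 = 1
s2: b2⊕b3⊕b6⊕b7⊕b10⊕b11⊕b14⊕b15 = 1⊕0⊕1⊕1⊕0⊕0⊕1⊕1 = 1
s4: b4⊕b5⊕b6⊕b7⊕b12⊕b13⊕b14⊕b15 = 1⊕1⊕1⊕1⊕0⊕1⊕1⊕1 = 1
s8: b8⊕b9⊕b10⊕b11⊕b12⊕b13⊕b14⊕b15 = 1⊕0⊕0⊕0⊕0⊕1⊕1⊕1 = 0
Syndrome (s8...s1) = 0111 → position 7.

7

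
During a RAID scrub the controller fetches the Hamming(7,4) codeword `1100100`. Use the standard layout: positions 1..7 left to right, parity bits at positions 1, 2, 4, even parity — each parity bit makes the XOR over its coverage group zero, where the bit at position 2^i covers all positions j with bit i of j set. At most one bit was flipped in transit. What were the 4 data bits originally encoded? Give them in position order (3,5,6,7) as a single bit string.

0110

s1: b1⊕b3⊕b5⊕b7 = 1⊕0⊕1⊕0 = 0
s2: b2⊕b3⊕b6⊕b7 = 1⊕0⊕0⊕0 = 1
s4: b4⊕b5⊕b6⊕b7 = 0⊕1⊕0⊕0 = 1
Syndrome (s4...s1) = 110 → position 6.
Flip bit 6: corrected codeword = 1100110
Data bits at positions 3,5,6,7: 0110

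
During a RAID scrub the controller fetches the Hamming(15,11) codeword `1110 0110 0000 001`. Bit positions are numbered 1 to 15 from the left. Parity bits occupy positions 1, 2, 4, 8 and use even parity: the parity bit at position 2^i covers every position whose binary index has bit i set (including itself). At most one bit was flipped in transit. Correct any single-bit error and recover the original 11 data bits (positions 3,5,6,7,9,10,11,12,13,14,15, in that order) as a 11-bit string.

10110000011

s1: b1⊕b3⊕b5⊕b7⊕b9⊕b11⊕b13⊕b15 = 1⊕1⊕0⊕1⊕0⊕0⊕0⊕1 = 0
s2: b2⊕b3⊕b6⊕b7⊕b10⊕b11⊕b14⊕b15 = 1⊕1⊕1⊕1⊕0⊕0⊕0⊕1 = 1
s4: b4⊕b5⊕b6⊕b7⊕b12⊕b13⊕b14⊕b15 = 0⊕0⊕1⊕1⊕0⊕0⊕0⊕1 = 1
s8: b8⊕b9⊕b10⊕b11⊕b12⊕b13⊕b14⊕b15 = 0⊕0⊕0⊕0⊕0⊕0⊕0⊕1 = 1
Syndrome (s8...s1) = 1110 → position 14.
Flip bit 14: corrected codeword = 111001100000011
Data bits at positions 3,5,6,7,9,10,11,12,13,14,15: 10110000011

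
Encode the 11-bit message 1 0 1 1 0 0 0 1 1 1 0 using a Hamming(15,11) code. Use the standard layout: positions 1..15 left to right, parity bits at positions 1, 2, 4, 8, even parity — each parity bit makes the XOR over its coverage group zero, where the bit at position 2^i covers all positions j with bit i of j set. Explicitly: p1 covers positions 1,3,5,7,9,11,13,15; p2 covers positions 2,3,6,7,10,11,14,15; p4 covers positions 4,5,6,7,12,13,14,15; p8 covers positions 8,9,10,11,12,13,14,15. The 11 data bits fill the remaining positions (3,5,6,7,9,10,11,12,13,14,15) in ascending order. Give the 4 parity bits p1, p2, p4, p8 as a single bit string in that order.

Place data bits at non-power-of-two positions: b3=1, b5=0, b6=1, b7=1, b9=0, b10=0, b11=0, b12=1, b13=1, b14=1, b15=0.
p1 = XOR of data positions {3,5,7,9,11,13,15} = 1⊕0⊕1⊕0⊕0⊕1⊕0 = 1
p2 = XOR of data positions {3,6,7,10,11,14,15} = 1⊕1⊕1⊕0⊕0⊕1⊕0 = 0
p4 = XOR of data positions {5,6,7,12,13,14,15} = 0⊕1⊕1⊕1⊕1⊕1⊕0 = 1
p8 = XOR of data positions {9,10,11,12,13,14,15} = 0⊕0⊕0⊕1⊕1⊕1⊕0 = 1
Parity bits p1,p2,p4,p8 = 1011

1011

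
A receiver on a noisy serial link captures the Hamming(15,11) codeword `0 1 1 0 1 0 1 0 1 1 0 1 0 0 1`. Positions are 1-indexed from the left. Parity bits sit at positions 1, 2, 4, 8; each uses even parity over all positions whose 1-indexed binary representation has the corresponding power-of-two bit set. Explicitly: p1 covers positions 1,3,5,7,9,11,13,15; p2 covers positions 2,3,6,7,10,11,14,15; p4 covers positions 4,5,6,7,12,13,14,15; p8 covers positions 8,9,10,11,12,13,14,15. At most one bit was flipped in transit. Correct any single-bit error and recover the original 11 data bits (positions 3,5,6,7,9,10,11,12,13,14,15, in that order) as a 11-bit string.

01011101001

s1: b1⊕b3⊕b5⊕b7⊕b9⊕b11⊕b13⊕b15 = 0⊕1⊕1⊕1⊕1⊕0⊕0⊕1 = 1
s2: b2⊕b3⊕b6⊕b7⊕b10⊕b11⊕b14⊕b15 = 1⊕1⊕0⊕1⊕1⊕0⊕0⊕1 = 1
s4: b4⊕b5⊕b6⊕b7⊕b12⊕b13⊕b14⊕b15 = 0⊕1⊕0⊕1⊕1⊕0⊕0⊕1 = 0
s8: b8⊕b9⊕b10⊕b11⊕b12⊕b13⊕b14⊕b15 = 0⊕1⊕1⊕0⊕1⊕0⊕0⊕1 = 0
Syndrome (s8...s1) = 0011 → position 3.
Flip bit 3: corrected codeword = 010010101101001
Data bits at positions 3,5,6,7,9,10,11,12,13,14,15: 01011101001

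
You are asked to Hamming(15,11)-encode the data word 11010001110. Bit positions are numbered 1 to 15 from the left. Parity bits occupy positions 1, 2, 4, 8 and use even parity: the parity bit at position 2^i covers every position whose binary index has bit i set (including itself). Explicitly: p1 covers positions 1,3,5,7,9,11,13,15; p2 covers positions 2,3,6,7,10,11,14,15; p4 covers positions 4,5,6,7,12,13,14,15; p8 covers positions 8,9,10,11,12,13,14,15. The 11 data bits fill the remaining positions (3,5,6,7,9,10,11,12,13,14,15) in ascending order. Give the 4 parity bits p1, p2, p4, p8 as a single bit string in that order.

0111

Place data bits at non-power-of-two positions: b3=1, b5=1, b6=0, b7=1, b9=0, b10=0, b11=0, b12=1, b13=1, b14=1, b15=0.
p1 = XOR of data positions {3,5,7,9,11,13,15} = 1⊕1⊕1⊕0⊕0⊕1⊕0 = 0
p2 = XOR of data positions {3,6,7,10,11,14,15} = 1⊕0⊕1⊕0⊕0⊕1⊕0 = 1
p4 = XOR of data positions {5,6,7,12,13,14,15} = 1⊕0⊕1⊕1⊕1⊕1⊕0 = 1
p8 = XOR of data positions {9,10,11,12,13,14,15} = 0⊕0⊕0⊕1⊕1⊕1⊕0 = 1
Parity bits p1,p2,p4,p8 = 0111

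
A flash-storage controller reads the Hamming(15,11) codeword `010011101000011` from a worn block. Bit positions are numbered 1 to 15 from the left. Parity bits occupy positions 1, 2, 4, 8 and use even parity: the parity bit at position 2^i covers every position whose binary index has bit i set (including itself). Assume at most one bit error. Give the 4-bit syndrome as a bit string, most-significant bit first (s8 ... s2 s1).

s1: b1⊕b3⊕b5⊕b7⊕b9⊕b11⊕b13⊕b15 = 0⊕0⊕1⊕1⊕1⊕0⊕0⊕1 = 0
s2: b2⊕b3⊕b6⊕b7⊕b10⊕b11⊕b14⊕b15 = 1⊕0⊕1⊕1⊕0⊕0⊕1⊕1 = 1
s4: b4⊕b5⊕b6⊕b7⊕b12⊕b13⊕b14⊕b15 = 0⊕1⊕1⊕1⊕0⊕0⊕1⊕1 = 1
s8: b8⊕b9⊕b10⊕b11⊕b12⊕b13⊕b14⊕b15 = 0⊕1⊕0⊕0⊕0⊕0⊕1⊕1 = 1
Syndrome (s8...s1) = 1110 → position 14.

1110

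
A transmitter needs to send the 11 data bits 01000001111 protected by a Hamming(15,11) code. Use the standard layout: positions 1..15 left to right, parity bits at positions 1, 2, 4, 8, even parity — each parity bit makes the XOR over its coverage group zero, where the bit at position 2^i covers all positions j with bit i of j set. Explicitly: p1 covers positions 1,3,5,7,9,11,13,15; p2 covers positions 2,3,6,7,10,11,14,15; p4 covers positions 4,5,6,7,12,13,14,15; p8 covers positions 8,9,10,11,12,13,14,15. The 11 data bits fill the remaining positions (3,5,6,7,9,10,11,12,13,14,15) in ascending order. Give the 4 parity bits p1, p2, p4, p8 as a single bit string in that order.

1010

Place data bits at non-power-of-two positions: b3=0, b5=1, b6=0, b7=0, b9=0, b10=0, b11=0, b12=1, b13=1, b14=1, b15=1.
p1 = XOR of data positions {3,5,7,9,11,13,15} = 0⊕1⊕0⊕0⊕0⊕1⊕1 = 1
p2 = XOR of data positions {3,6,7,10,11,14,15} = 0⊕0⊕0⊕0⊕0⊕1⊕1 = 0
p4 = XOR of data positions {5,6,7,12,13,14,15} = 1⊕0⊕0⊕1⊕1⊕1⊕1 = 1
p8 = XOR of data positions {9,10,11,12,13,14,15} = 0⊕0⊕0⊕1⊕1⊕1⊕1 = 0
Parity bits p1,p2,p4,p8 = 1010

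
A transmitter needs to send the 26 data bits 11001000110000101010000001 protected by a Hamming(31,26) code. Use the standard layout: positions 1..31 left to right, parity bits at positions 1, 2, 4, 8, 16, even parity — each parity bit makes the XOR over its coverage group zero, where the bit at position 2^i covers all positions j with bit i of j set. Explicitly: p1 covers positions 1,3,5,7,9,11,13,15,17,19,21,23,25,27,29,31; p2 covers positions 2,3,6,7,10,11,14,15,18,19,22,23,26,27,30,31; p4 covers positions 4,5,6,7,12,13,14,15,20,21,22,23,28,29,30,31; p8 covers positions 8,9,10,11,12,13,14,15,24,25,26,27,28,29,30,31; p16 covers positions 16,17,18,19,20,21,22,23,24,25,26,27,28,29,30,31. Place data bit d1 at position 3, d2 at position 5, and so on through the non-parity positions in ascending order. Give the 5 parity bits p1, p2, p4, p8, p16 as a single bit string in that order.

Place data bits at non-power-of-two positions: b3=1, b5=1, b6=0, b7=0, b9=1, b10=0, b11=0, b12=0, b13=1, b14=1, b15=0, b17=0, b18=0, b19=0, b20=1, b21=0, b22=1, b23=0, b24=1, b25=0, b26=0, b27=0, b28=0, b29=0, b30=0, b31=1.
p1 = XOR of data positions {3,5,7,9,11,13,15,17,19,21,23,25,27,29,31} = 1⊕1⊕0⊕1⊕0⊕1⊕0⊕0⊕0⊕0⊕0⊕0⊕0⊕0⊕1 = 1
p2 = XOR of data positions {3,6,7,10,11,14,15,18,19,22,23,26,27,30,31} = 1⊕0⊕0⊕0⊕0⊕1⊕0⊕0⊕0⊕1⊕0⊕0⊕0⊕0⊕1 = 0
p4 = XOR of data positions {5,6,7,12,13,14,15,20,21,22,23,28,29,30,31} = 1⊕0⊕0⊕0⊕1⊕1⊕0⊕1⊕0⊕1⊕0⊕0⊕0⊕0⊕1 = 0
p8 = XOR of data positions {9,10,11,12,13,14,15,24,25,26,27,28,29,30,31} = 1⊕0⊕0⊕0⊕1⊕1⊕0⊕1⊕0⊕0⊕0⊕0⊕0⊕0⊕1 = 1
p16 = XOR of data positions {17,18,19,20,21,22,23,24,25,26,27,28,29,30,31} = 0⊕0⊕0⊕1⊕0⊕1⊕0⊕1⊕0⊕0⊕0⊕0⊕0⊕0⊕1 = 0
Parity bits p1,p2,p4,p8,p16 = 10010

10010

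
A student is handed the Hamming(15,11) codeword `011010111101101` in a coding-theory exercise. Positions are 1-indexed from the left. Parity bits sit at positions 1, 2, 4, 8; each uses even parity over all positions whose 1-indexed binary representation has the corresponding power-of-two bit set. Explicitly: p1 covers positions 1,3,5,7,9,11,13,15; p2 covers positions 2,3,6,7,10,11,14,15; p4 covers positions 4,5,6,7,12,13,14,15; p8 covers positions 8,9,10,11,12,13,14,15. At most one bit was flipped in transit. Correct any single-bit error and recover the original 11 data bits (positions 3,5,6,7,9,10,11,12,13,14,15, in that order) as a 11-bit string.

s1: b1⊕b3⊕b5⊕b7⊕b9⊕b11⊕b13⊕b15 = 0⊕1⊕1⊕1⊕1⊕0⊕1⊕1 = 0
s2: b2⊕b3⊕b6⊕b7⊕b10⊕b11⊕b14⊕b15 = 1⊕1⊕0⊕1⊕1⊕0⊕0⊕1 = 1
s4: b4⊕b5⊕b6⊕b7⊕b12⊕b13⊕b14⊕b15 = 0⊕1⊕0⊕1⊕1⊕1⊕0⊕1 = 1
s8: b8⊕b9⊕b10⊕b11⊕b12⊕b13⊕b14⊕b15 = 1⊕1⊕1⊕0⊕1⊕1⊕0⊕1 = 0
Syndrome (s8...s1) = 0110 → position 6.
Flip bit 6: corrected codeword = 011011111101101
Data bits at positions 3,5,6,7,9,10,11,12,13,14,15: 11111101101

11111101101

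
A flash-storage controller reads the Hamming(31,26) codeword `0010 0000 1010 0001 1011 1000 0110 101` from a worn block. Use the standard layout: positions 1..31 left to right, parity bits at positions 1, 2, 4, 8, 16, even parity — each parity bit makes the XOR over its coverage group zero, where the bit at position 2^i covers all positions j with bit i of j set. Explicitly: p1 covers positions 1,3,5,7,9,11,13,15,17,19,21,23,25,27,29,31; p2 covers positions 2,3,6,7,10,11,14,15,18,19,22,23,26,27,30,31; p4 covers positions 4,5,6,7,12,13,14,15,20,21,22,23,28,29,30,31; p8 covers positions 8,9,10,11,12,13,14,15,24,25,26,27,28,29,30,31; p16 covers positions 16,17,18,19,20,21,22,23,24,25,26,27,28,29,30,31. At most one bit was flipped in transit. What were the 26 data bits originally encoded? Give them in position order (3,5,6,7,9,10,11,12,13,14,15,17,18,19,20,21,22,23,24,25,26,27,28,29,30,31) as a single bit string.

s1: b1⊕b3⊕b5⊕b7⊕b9⊕b11⊕b13⊕b15⊕b17⊕b19⊕b21⊕b23⊕b25⊕b27⊕b29⊕b31 = 0⊕1⊕0⊕0⊕1⊕1⊕0⊕0⊕1⊕1⊕1⊕0⊕0⊕1⊕1⊕1 = 1
s2: b2⊕b3⊕b6⊕b7⊕b10⊕b11⊕b14⊕b15⊕b18⊕b19⊕b22⊕b23⊕b26⊕b27⊕b30⊕b31 = 0⊕1⊕0⊕0⊕0⊕1⊕0⊕0⊕0⊕1⊕0⊕0⊕1⊕1⊕0⊕1 = 0
s4: b4⊕b5⊕b6⊕b7⊕b12⊕b13⊕b14⊕b15⊕b20⊕b21⊕b22⊕b23⊕b28⊕b29⊕b30⊕b31 = 0⊕0⊕0⊕0⊕0⊕0⊕0⊕0⊕1⊕1⊕0⊕0⊕0⊕1⊕0⊕1 = 0
s8: b8⊕b9⊕b10⊕b11⊕b12⊕b13⊕b14⊕b15⊕b24⊕b25⊕b26⊕b27⊕b28⊕b29⊕b30⊕b31 = 0⊕1⊕0⊕1⊕0⊕0⊕0⊕0⊕0⊕0⊕1⊕1⊕0⊕1⊕0⊕1 = 0
s16: b16⊕b17⊕b18⊕b19⊕b20⊕b21⊕b22⊕b23⊕b24⊕b25⊕b26⊕b27⊕b28⊕b29⊕b30⊕b31 = 1⊕1⊕0⊕1⊕1⊕1⊕0⊕0⊕0⊕0⊕1⊕1⊕0⊕1⊕0⊕1 = 1
Syndrome (s16...s1) = 10001 → position 17.
Flip bit 17: corrected codeword = 0010000010100001001110000110101
Data bits at positions 3,5,6,7,9,10,11,12,13,14,15,17,18,19,20,21,22,23,24,25,26,27,28,29,30,31: 10001010000001110000110101

10001010000001110000110101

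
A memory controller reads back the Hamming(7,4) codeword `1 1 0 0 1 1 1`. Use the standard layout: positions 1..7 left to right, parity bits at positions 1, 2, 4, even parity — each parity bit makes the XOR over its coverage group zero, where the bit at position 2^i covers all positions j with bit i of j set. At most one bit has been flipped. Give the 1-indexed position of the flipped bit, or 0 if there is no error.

7

s1: b1⊕b3⊕b5⊕b7 = 1⊕0⊕1⊕1 = 1
s2: b2⊕b3⊕b6⊕b7 = 1⊕0⊕1⊕1 = 1
s4: b4⊕b5⊕b6⊕b7 = 0⊕1⊕1⊕1 = 1
Syndrome (s4...s1) = 111 → position 7.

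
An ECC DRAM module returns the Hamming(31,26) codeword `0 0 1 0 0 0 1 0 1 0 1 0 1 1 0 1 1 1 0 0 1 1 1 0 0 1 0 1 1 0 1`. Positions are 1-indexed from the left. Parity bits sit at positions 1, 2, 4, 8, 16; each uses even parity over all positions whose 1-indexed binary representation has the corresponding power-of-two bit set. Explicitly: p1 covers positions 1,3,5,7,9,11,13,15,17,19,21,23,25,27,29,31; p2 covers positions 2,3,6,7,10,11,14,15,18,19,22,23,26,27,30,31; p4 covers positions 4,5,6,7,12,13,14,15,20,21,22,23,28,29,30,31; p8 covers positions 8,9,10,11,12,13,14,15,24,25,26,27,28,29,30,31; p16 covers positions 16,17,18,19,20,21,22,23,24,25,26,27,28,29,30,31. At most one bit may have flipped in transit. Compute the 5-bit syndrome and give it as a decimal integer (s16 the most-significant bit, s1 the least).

6

s1: b1⊕b3⊕b5⊕b7⊕b9⊕b11⊕b13⊕b15⊕b17⊕b19⊕b21⊕b23⊕b25⊕b27⊕b29⊕b31 = 0⊕1⊕0⊕1⊕1⊕1⊕1⊕0⊕1⊕0⊕1⊕1⊕0⊕0⊕1⊕1 = 0
s2: b2⊕b3⊕b6⊕b7⊕b10⊕b11⊕b14⊕b15⊕b18⊕b19⊕b22⊕b23⊕b26⊕b27⊕b30⊕b31 = 0⊕1⊕0⊕1⊕0⊕1⊕1⊕0⊕1⊕0⊕1⊕1⊕1⊕0⊕0⊕1 = 1
s4: b4⊕b5⊕b6⊕b7⊕b12⊕b13⊕b14⊕b15⊕b20⊕b21⊕b22⊕b23⊕b28⊕b29⊕b30⊕b31 = 0⊕0⊕0⊕1⊕0⊕1⊕1⊕0⊕0⊕1⊕1⊕1⊕1⊕1⊕0⊕1 = 1
s8: b8⊕b9⊕b10⊕b11⊕b12⊕b13⊕b14⊕b15⊕b24⊕b25⊕b26⊕b27⊕b28⊕b29⊕b30⊕b31 = 0⊕1⊕0⊕1⊕0⊕1⊕1⊕0⊕0⊕0⊕1⊕0⊕1⊕1⊕0⊕1 = 0
s16: b16⊕b17⊕b18⊕b19⊕b20⊕b21⊕b22⊕b23⊕b24⊕b25⊕b26⊕b27⊕b28⊕b29⊕b30⊕b31 = 1⊕1⊕1⊕0⊕0⊕1⊕1⊕1⊕0⊕0⊕1⊕0⊕1⊕1⊕0⊕1 = 0
Syndrome (s16...s1) = 00110 → position 6.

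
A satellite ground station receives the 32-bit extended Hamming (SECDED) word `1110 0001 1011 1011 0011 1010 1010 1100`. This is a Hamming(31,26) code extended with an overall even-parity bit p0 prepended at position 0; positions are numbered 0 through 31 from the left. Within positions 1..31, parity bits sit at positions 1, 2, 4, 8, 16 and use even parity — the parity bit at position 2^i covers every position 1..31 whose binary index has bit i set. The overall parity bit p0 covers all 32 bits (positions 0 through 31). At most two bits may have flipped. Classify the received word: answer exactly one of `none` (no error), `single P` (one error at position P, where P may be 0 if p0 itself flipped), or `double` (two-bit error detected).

none

s1: b1⊕b3⊕b5⊕b7⊕b9⊕b11⊕b13⊕b15⊕b17⊕b19⊕b21⊕b23⊕b25⊕b27⊕b29⊕b31 = 1⊕0⊕0⊕1⊕0⊕1⊕0⊕1⊕0⊕1⊕0⊕0⊕0⊕0⊕1⊕0 = 0
s2: b2⊕b3⊕b6⊕b7⊕b10⊕b11⊕b14⊕b15⊕b18⊕b19⊕b22⊕b23⊕b26⊕b27⊕b30⊕b31 = 1⊕0⊕0⊕1⊕1⊕1⊕1⊕1⊕1⊕1⊕1⊕0⊕1⊕0⊕0⊕0 = 0
s4: b4⊕b5⊕b6⊕b7⊕b12⊕b13⊕b14⊕b15⊕b20⊕b21⊕b22⊕b23⊕b28⊕b29⊕b30⊕b31 = 0⊕0⊕0⊕1⊕1⊕0⊕1⊕1⊕1⊕0⊕1⊕0⊕1⊕1⊕0⊕0 = 0
s8: b8⊕b9⊕b10⊕b11⊕b12⊕b13⊕b14⊕b15⊕b24⊕b25⊕b26⊕b27⊕b28⊕b29⊕b30⊕b31 = 1⊕0⊕1⊕1⊕1⊕0⊕1⊕1⊕1⊕0⊕1⊕0⊕1⊕1⊕0⊕0 = 0
s16: b16⊕b17⊕b18⊕b19⊕b20⊕b21⊕b22⊕b23⊕b24⊕b25⊕b26⊕b27⊕b28⊕b29⊕b30⊕b31 = 0⊕0⊕1⊕1⊕1⊕0⊕1⊕0⊕1⊕0⊕1⊕0⊕1⊕1⊕0⊕0 = 0
Syndrome (s16...s1) = 00000 → position 0 (no error).
Overall parity (XOR of all 32 bits, including p0): 1⊕1⊕1⊕0⊕0⊕0⊕0⊕1⊕1⊕0⊕1⊕1⊕1⊕0⊕1⊕1⊕0⊕0⊕1⊕1⊕1⊕0⊕1⊕0⊕1⊕0⊕1⊕0⊕1⊕1⊕0⊕0 = 0
Overall=0, syndrome position=0 → no error.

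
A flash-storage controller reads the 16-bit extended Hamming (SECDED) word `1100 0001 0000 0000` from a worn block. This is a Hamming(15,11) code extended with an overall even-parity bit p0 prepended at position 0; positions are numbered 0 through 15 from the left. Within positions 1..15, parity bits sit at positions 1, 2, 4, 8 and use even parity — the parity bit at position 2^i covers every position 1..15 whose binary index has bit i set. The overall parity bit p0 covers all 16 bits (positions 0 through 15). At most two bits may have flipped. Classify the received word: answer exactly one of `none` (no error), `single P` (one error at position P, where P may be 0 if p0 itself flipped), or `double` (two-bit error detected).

s1: b1⊕b3⊕b5⊕b7⊕b9⊕b11⊕b13⊕b15 = 1⊕0⊕0⊕1⊕0⊕0⊕0⊕0 = 0
s2: b2⊕b3⊕b6⊕b7⊕b10⊕b11⊕b14⊕b15 = 0⊕0⊕0⊕1⊕0⊕0⊕0⊕0 = 1
s4: b4⊕b5⊕b6⊕b7⊕b12⊕b13⊕b14⊕b15 = 0⊕0⊕0⊕1⊕0⊕0⊕0⊕0 = 1
s8: b8⊕b9⊕b10⊕b11⊕b12⊕b13⊕b14⊕b15 = 0⊕0⊕0⊕0⊕0⊕0⊕0⊕0 = 0
Syndrome (s8...s1) = 0110 → position 6.
Overall parity (XOR of all 16 bits, including p0): 1⊕1⊕0⊕0⊕0⊕0⊕0⊕1⊕0⊕0⊕0⊕0⊕0⊕0⊕0⊕0 = 1
Overall=1, syndrome position=6 → single-bit error at position 6.

single 6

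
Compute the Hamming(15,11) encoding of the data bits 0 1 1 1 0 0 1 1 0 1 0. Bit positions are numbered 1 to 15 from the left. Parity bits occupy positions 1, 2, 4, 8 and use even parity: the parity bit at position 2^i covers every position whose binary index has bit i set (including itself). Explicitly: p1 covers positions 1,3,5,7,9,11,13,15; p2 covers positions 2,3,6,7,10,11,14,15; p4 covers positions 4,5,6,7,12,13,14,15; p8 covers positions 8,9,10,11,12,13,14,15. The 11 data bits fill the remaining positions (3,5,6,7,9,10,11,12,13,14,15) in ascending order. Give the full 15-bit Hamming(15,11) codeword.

100111110011010

Place data bits at non-power-of-two positions: b3=0, b5=1, b6=1, b7=1, b9=0, b10=0, b11=1, b12=1, b13=0, b14=1, b15=0.
p1 = XOR of data positions {3,5,7,9,11,13,15} = 0⊕1⊕1⊕0⊕1⊕0⊕0 = 1
p2 = XOR of data positions {3,6,7,10,11,14,15} = 0⊕1⊕1⊕0⊕1⊕1⊕0 = 0
p4 = XOR of data positions {5,6,7,12,13,14,15} = 1⊕1⊕1⊕1⊕0⊕1⊕0 = 1
p8 = XOR of data positions {9,10,11,12,13,14,15} = 0⊕0⊕1⊕1⊕0⊕1⊕0 = 1
Codeword b1..b15 = 100111110011010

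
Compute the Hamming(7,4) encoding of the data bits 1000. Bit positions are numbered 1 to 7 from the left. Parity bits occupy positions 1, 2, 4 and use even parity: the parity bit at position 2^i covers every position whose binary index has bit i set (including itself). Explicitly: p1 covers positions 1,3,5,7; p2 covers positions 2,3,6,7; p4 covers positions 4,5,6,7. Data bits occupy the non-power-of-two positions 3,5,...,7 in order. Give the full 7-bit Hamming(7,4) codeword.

1110000

Place data bits at non-power-of-two positions: b3=1, b5=0, b6=0, b7=0.
p1 = XOR of data positions {3,5,7} = 1⊕0⊕0 = 1
p2 = XOR of data positions {3,6,7} = 1⊕0⊕0 = 1
p4 = XOR of data positions {5,6,7} = 0⊕0⊕0 = 0
Codeword b1..b7 = 1110000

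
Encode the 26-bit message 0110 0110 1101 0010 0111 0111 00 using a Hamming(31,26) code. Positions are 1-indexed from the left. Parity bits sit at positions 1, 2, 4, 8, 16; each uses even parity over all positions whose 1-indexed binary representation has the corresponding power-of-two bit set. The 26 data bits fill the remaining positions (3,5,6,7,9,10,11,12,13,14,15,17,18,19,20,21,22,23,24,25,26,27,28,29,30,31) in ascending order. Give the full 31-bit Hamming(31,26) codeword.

Place data bits at non-power-of-two positions: b3=0, b5=1, b6=1, b7=0, b9=0, b10=1, b11=1, b12=0, b13=1, b14=1, b15=0, b17=1, b18=0, b19=0, b20=1, b21=0, b22=0, b23=1, b24=1, b25=1, b26=0, b27=1, b28=1, b29=1, b30=0, b31=0.
p1 = XOR of data positions {3,5,7,9,11,13,15,17,19,21,23,25,27,29,31} = 0⊕1⊕0⊕0⊕1⊕1⊕0⊕1⊕0⊕0⊕1⊕1⊕1⊕1⊕0 = 0
p2 = XOR of data positions {3,6,7,10,11,14,15,18,19,22,23,26,27,30,31} = 0⊕1⊕0⊕1⊕1⊕1⊕0⊕0⊕0⊕0⊕1⊕0⊕1⊕0⊕0 = 0
p4 = XOR of data positions {5,6,7,12,13,14,15,20,21,22,23,28,29,30,31} = 1⊕1⊕0⊕0⊕1⊕1⊕0⊕1⊕0⊕0⊕1⊕1⊕1⊕0⊕0 = 0
p8 = XOR of data positions {9,10,11,12,13,14,15,24,25,26,27,28,29,30,31} = 0⊕1⊕1⊕0⊕1⊕1⊕0⊕1⊕1⊕0⊕1⊕1⊕1⊕0⊕0 = 1
p16 = XOR of data positions {17,18,19,20,21,22,23,24,25,26,27,28,29,30,31} = 1⊕0⊕0⊕1⊕0⊕0⊕1⊕1⊕1⊕0⊕1⊕1⊕1⊕0⊕0 = 0
Codeword b1..b31 = 0000110101101100100100111011100

0000110101101100100100111011100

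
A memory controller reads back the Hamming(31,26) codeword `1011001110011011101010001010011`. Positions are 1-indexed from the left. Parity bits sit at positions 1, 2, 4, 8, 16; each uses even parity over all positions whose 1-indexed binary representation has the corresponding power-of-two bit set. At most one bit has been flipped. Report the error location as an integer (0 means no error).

10

s1: b1⊕b3⊕b5⊕b7⊕b9⊕b11⊕b13⊕b15⊕b17⊕b19⊕b21⊕b23⊕b25⊕b27⊕b29⊕b31 = 1⊕1⊕0⊕1⊕1⊕0⊕1⊕1⊕1⊕1⊕1⊕0⊕1⊕1⊕0⊕1 = 0
s2: b2⊕b3⊕b6⊕b7⊕b10⊕b11⊕b14⊕b15⊕b18⊕b19⊕b22⊕b23⊕b26⊕b27⊕b30⊕b31 = 0⊕1⊕0⊕1⊕0⊕0⊕0⊕1⊕0⊕1⊕0⊕0⊕0⊕1⊕1⊕1 = 1
s4: b4⊕b5⊕b6⊕b7⊕b12⊕b13⊕b14⊕b15⊕b20⊕b21⊕b22⊕b23⊕b28⊕b29⊕b30⊕b31 = 1⊕0⊕0⊕1⊕1⊕1⊕0⊕1⊕0⊕1⊕0⊕0⊕0⊕0⊕1⊕1 = 0
s8: b8⊕b9⊕b10⊕b11⊕b12⊕b13⊕b14⊕b15⊕b24⊕b25⊕b26⊕b27⊕b28⊕b29⊕b30⊕b31 = 1⊕1⊕0⊕0⊕1⊕1⊕0⊕1⊕0⊕1⊕0⊕1⊕0⊕0⊕1⊕1 = 1
s16: b16⊕b17⊕b18⊕b19⊕b20⊕b21⊕b22⊕b23⊕b24⊕b25⊕b26⊕b27⊕b28⊕b29⊕b30⊕b31 = 1⊕1⊕0⊕1⊕0⊕1⊕0⊕0⊕0⊕1⊕0⊕1⊕0⊕0⊕1⊕1 = 0
Syndrome (s16...s1) = 01010 → position 10.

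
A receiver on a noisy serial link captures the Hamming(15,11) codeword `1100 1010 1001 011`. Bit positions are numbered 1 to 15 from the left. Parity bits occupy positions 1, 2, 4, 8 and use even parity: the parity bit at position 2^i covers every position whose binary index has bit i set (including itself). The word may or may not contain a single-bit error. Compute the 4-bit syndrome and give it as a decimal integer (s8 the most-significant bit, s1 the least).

s1: b1⊕b3⊕b5⊕b7⊕b9⊕b11⊕b13⊕b15 = 1⊕0⊕1⊕1⊕1⊕0⊕0⊕1 = 1
s2: b2⊕b3⊕b6⊕b7⊕b10⊕b11⊕b14⊕b15 = 1⊕0⊕0⊕1⊕0⊕0⊕1⊕1 = 0
s4: b4⊕b5⊕b6⊕b7⊕b12⊕b13⊕b14⊕b15 = 0⊕1⊕0⊕1⊕1⊕0⊕1⊕1 = 1
s8: b8⊕b9⊕b10⊕b11⊕b12⊕b13⊕b14⊕b15 = 0⊕1⊕0⊕0⊕1⊕0⊕1⊕1 = 0
Syndrome (s8...s1) = 0101 → position 5.

5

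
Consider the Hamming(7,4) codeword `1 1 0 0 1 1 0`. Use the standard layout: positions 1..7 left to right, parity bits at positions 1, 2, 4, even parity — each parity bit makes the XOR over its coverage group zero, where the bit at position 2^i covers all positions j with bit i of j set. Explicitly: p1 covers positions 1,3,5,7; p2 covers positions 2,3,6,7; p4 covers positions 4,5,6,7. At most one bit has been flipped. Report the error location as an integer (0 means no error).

0

s1: b1⊕b3⊕b5⊕b7 = 1⊕0⊕1⊕0 = 0
s2: b2⊕b3⊕b6⊕b7 = 1⊕0⊕1⊕0 = 0
s4: b4⊕b5⊕b6⊕b7 = 0⊕1⊕1⊕0 = 0
Syndrome (s4...s1) = 000 → position 0 (no error).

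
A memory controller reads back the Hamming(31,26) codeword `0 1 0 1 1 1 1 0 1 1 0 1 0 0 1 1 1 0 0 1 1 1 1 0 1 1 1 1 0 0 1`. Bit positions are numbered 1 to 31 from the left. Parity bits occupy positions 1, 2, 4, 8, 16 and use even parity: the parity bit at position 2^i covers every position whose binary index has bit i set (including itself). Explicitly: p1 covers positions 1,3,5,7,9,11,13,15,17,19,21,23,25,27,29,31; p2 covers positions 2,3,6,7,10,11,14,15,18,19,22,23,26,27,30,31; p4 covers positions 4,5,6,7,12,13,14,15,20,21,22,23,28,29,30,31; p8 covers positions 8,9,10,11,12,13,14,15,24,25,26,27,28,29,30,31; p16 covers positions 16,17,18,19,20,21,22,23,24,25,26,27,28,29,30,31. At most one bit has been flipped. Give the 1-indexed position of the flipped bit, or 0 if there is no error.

s1: b1⊕b3⊕b5⊕b7⊕b9⊕b11⊕b13⊕b15⊕b17⊕b19⊕b21⊕b23⊕b25⊕b27⊕b29⊕b31 = 0⊕0⊕1⊕1⊕1⊕0⊕0⊕1⊕1⊕0⊕1⊕1⊕1⊕1⊕0⊕1 = 0
s2: b2⊕b3⊕b6⊕b7⊕b10⊕b11⊕b14⊕b15⊕b18⊕b19⊕b22⊕b23⊕b26⊕b27⊕b30⊕b31 = 1⊕0⊕1⊕1⊕1⊕0⊕0⊕1⊕0⊕0⊕1⊕1⊕1⊕1⊕0⊕1 = 0
s4: b4⊕b5⊕b6⊕b7⊕b12⊕b13⊕b14⊕b15⊕b20⊕b21⊕b22⊕b23⊕b28⊕b29⊕b30⊕b31 = 1⊕1⊕1⊕1⊕1⊕0⊕0⊕1⊕1⊕1⊕1⊕1⊕1⊕0⊕0⊕1 = 0
s8: b8⊕b9⊕b10⊕b11⊕b12⊕b13⊕b14⊕b15⊕b24⊕b25⊕b26⊕b27⊕b28⊕b29⊕b30⊕b31 = 0⊕1⊕1⊕0⊕1⊕0⊕0⊕1⊕0⊕1⊕1⊕1⊕1⊕0⊕0⊕1 = 1
s16: b16⊕b17⊕b18⊕b19⊕b20⊕b21⊕b22⊕b23⊕b24⊕b25⊕b26⊕b27⊕b28⊕b29⊕b30⊕b31 = 1⊕1⊕0⊕0⊕1⊕1⊕1⊕1⊕0⊕1⊕1⊕1⊕1⊕0⊕0⊕1 = 1
Syndrome (s16...s1) = 11000 → position 24.

24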